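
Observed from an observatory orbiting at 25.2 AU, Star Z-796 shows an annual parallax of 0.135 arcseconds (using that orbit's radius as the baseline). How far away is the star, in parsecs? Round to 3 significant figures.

187 pc

With baseline B (in AU) and parallax p (in arcsec), d = B/p parsecs.
d = 25.2 / 0.135 = 186.67 pc.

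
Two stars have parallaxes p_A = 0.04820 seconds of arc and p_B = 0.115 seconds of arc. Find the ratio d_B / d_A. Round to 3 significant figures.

0.419

Since d = 1/p, d_B/d_A = p_A/p_B.
= 0.04820 / 0.115 = 0.41913.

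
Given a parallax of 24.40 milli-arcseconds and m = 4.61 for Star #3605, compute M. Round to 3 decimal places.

d = 1/p = 1/0.02440″ = 40.984 pc.
m − M = 5 log₁₀(40.984) − 5 = 8.0631 − 5 = 3.0631.
M = m − (m − M) = 4.61 − 3.0631 = 1.547.

M = 1.547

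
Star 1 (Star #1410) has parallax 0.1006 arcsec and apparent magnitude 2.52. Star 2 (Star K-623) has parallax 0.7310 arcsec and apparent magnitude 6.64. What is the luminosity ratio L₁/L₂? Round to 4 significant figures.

d₁ = 1/p₁ = 1/0.1006″ = 9.9404 pc; d₂ = 1/p₂ = 1/0.7310″ = 1.368 pc.
M₁ = m₁ − 5 log₁₀ d₁ + 5 = 2.52 − 4.9870 + 5 = 2.5330.
M₂ = 6.64 − 0.6804 + 5 = 10.9596.
L₁/L₂ = 10^(0.4(M₂ − M₁)) = 10^(0.4 × 8.4266) = 10^3.37064 = 2347.7.

L₁/L₂ = 2348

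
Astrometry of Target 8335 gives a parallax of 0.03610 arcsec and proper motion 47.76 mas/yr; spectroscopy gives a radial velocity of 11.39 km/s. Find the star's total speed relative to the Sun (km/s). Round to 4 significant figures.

13.00 km/s

d = 1/p = 1/0.03610″ = 27.701 pc.
μ = 47.76 mas/yr = 0.04776 ″/yr.
v_t = 4.740 μ d = 4.740 × 0.04776 × 27.701 = 6.271 km/s.
v = √(v_r² + v_t²) = √(11.39² + 6.271²) = √169.058 = 13.002 km/s.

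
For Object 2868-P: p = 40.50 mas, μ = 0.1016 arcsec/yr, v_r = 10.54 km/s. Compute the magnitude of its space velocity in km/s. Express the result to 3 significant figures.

d = 1/p = 1/0.04050″ = 24.691 pc.
v_t = 4.740 μ d = 4.740 × 0.1016 × 24.691 = 11.891 km/s.
v = √(v_r² + v_t²) = √(10.54² + 11.891²) = √252.487 = 15.89 km/s.

15.9 km/s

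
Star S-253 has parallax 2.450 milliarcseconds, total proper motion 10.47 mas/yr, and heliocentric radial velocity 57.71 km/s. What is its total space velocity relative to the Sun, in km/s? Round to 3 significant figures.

61.2 km/s

d = 1/p = 1/0.002450″ = 408.16 pc.
μ = 10.47 mas/yr = 0.01047 ″/yr.
v_t = 4.740 μ d = 4.740 × 0.01047 × 408.16 = 20.256 km/s.
v = √(v_r² + v_t²) = √(57.71² + 20.256²) = √3740.75 = 61.162 km/s.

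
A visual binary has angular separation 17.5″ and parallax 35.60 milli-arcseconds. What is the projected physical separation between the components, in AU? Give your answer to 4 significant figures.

d = 1/p = 1/0.03560″ = 28.09 pc.
At distance d (pc), an angle of θ arcsec spans θ·d AU: s = 17.5 × 28.09 = 491.58 AU.

491.6 AU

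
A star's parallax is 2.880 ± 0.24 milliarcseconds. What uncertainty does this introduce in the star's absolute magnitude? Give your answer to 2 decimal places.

M = m − 5 log₁₀ d + 5 = m + 5 log₁₀ p + 5, so ∂M/∂p = 5/(p ln 10).
σ_M = (5/ln 10) · (σ_p/p) = 2.1715 × 0.24/2.880 = 2.1715 × 0.083333 = 0.18096.

σ_M = 0.18 mag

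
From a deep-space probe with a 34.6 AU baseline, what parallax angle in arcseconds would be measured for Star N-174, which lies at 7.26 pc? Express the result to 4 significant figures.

4.766 arcsec

p (arcsec) = B (AU) / d (pc).
p = 34.6 / 7.26 = 4.7658 arcsec.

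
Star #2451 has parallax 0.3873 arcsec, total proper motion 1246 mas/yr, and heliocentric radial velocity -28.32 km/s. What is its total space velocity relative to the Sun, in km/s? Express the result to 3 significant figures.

32.2 km/s

d = 1/p = 1/0.3873″ = 2.582 pc.
μ = 1246 mas/yr = 1.246 ″/yr.
v_t = 4.740 μ d = 4.740 × 1.246 × 2.582 = 15.249 km/s.
v = √(v_r² + v_t²) = √((-28.32)² + 15.249²) = √1034.55 = 32.164 km/s.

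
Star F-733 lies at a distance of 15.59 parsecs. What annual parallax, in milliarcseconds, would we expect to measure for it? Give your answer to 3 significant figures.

64.1 mas

p = 1/d = 1/15.59 = 0.064144 arcsec.
= 0.064144 × 1000 = 64.144 mas.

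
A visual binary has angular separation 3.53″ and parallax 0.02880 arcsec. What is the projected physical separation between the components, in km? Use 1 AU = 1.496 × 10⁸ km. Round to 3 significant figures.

d = 1/p = 1/0.02880″ = 34.722 pc.
At distance d (pc), an angle of θ arcsec spans θ·d AU: s = 3.53 × 34.722 = 122.57 AU.
= 122.57 × 1.496 × 10⁸ km = 1.8336 × 10^10 km.

1.83 × 10^10 km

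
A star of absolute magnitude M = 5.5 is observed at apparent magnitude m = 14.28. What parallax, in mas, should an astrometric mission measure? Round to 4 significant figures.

1.754 mas

m − M = 14.28 − 5.5 = 8.78.
d = 10^((m−M)/5 + 1) = 10^2.756 = 570.16 pc.
p = 1/d = 1/570.16 = 0.0017539 arcsec = 1.7539 mas.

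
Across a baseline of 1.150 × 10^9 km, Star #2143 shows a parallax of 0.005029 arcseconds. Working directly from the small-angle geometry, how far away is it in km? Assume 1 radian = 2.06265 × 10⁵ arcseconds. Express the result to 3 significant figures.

θ = 0.005029″ = 0.005029/206265 = 2.4381 × 10^-8 rad.
d = B/θ = (1.150 × 10^9) / (2.4381 × 10^-8) = 4.7168 × 10^16 km.

4.72 × 10^16 km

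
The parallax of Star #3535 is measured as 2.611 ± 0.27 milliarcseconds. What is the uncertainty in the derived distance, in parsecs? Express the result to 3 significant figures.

d = 1/p, so σ_d = σ_p / p².
σ_d = 0.000270 / (0.002611)² = 0.000270 / 0.0000068173 = 39.605 pc.

39.6 pc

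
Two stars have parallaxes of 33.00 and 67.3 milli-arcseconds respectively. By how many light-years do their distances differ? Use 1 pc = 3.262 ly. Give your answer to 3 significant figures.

d_A = 1/0.03300″ = 30.303 pc; d_B = 1/0.06730″ = 14.859 pc.
|d_B − d_A| = |14.859 − 30.303| = 15.444 pc = 15.444 × 3.262 ly = 50.378 ly.

50.4 ly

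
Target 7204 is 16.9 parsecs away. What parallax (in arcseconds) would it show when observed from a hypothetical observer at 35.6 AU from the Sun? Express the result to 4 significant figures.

2.107 arcsec

p (arcsec) = B (AU) / d (pc).
p = 35.6 / 16.9 = 2.1065 arcsec.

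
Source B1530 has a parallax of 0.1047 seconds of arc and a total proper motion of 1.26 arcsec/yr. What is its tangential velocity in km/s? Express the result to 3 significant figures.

d = 1/p = 1/0.1047″ = 9.5511 pc.
v_t = 4.74 × μ × d = 4.74 × 1.26 × 9.5511 = 57.043 km/s.

57.0 km/s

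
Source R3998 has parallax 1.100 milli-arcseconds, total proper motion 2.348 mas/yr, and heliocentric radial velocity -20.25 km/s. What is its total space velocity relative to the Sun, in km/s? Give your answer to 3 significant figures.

d = 1/p = 1/0.001100″ = 909.09 pc.
μ = 2.348 mas/yr = 0.002348 ″/yr.
v_t = 4.740 μ d = 4.740 × 0.002348 × 909.09 = 10.118 km/s.
v = √(v_r² + v_t²) = √((-20.25)² + 10.118²) = √512.436 = 22.637 km/s.

22.6 km/s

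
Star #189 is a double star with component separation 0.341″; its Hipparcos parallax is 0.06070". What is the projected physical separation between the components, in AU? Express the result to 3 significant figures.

d = 1/p = 1/0.06070″ = 16.474 pc.
At distance d (pc), an angle of θ arcsec spans θ·d AU: s = 0.341 × 16.474 = 5.6176 AU.

5.62 AU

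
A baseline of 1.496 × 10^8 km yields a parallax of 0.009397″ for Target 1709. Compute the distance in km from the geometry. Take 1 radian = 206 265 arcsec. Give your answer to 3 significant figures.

3.28 × 10^15 km

θ = 0.009397″ = 0.009397/206265 = 4.5558 × 10^-8 rad.
d = B/θ = (1.496 × 10^8) / (4.5558 × 10^-8) = 3.2837 × 10^15 km.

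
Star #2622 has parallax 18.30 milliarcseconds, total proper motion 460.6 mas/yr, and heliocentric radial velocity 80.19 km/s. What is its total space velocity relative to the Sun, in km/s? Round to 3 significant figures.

d = 1/p = 1/0.01830″ = 54.645 pc.
μ = 460.6 mas/yr = 0.4606 ″/yr.
v_t = 4.740 μ d = 4.740 × 0.4606 × 54.645 = 119.3 km/s.
v = √(v_r² + v_t²) = √(80.19² + 119.3²) = √20662.9 = 143.75 km/s.

144 km/s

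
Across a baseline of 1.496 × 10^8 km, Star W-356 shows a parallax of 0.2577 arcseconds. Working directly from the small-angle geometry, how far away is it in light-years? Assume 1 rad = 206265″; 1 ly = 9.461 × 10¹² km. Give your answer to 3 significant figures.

12.7 ly

θ = 0.2577″ = 0.2577/206265 = 1.2494 × 10^-6 rad.
d = B/θ = (1.496 × 10^8) / (1.2494 × 10^-6) = 1.1974 × 10^14 km = (1.1974 × 10^14) / (9.461 × 10^12) ly = 12.656 ly.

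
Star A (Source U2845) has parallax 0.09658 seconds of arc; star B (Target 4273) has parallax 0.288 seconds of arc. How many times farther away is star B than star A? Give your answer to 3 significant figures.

Since d = 1/p, d_B/d_A = p_A/p_B.
= 0.09658 / 0.288 = 0.33535.

0.335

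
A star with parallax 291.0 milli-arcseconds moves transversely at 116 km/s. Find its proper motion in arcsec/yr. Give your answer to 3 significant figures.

d = 1/p = 1/0.2910″ = 3.4364 pc.
μ = v_t / (4.74 d) = 116 / (4.74 × 3.4364) = 116 / 16.289 = 7.1214 ″/yr.

7.12 arcsec/yr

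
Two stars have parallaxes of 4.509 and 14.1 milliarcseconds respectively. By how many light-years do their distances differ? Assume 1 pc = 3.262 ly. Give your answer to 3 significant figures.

d_A = 1/0.004509″ = 221.78 pc; d_B = 1/0.01410″ = 70.922 pc.
|d_B − d_A| = |70.922 − 221.78| = 150.86 pc = 150.86 × 3.262 ly = 492.11 ly.

492 ly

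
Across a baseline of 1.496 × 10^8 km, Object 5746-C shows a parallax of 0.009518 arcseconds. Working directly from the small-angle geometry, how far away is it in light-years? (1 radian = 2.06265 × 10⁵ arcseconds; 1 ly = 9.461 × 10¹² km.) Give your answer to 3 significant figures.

343 ly

θ = 0.009518″ = 0.009518/206265 = 4.6145 × 10^-8 rad.
d = B/θ = (1.496 × 10^8) / (4.6145 × 10^-8) = 3.2420 × 10^15 km = (3.2420 × 10^15) / (9.461 × 10^12) ly = 342.67 ly.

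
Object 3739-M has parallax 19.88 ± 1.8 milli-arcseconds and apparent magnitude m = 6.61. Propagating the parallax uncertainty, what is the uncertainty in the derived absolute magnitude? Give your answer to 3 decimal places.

M = m − 5 log₁₀ d + 5 = m + 5 log₁₀ p + 5, so ∂M/∂p = 5/(p ln 10).
σ_M = (5/ln 10) · (σ_p/p) = 2.1715 × 1.8/19.88 = 2.1715 × 0.090543 = 0.19661.

σ_M = 0.197 mag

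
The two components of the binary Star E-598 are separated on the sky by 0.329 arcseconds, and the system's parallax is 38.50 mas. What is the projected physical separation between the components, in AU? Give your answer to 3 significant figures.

d = 1/p = 1/0.03850″ = 25.974 pc.
At distance d (pc), an angle of θ arcsec spans θ·d AU: s = 0.329 × 25.974 = 8.5454 AU.

8.55 AU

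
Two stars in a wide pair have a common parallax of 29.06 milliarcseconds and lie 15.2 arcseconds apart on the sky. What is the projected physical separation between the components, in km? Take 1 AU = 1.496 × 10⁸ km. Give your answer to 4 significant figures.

7.825 × 10^10 km

d = 1/p = 1/0.02906″ = 34.412 pc.
At distance d (pc), an angle of θ arcsec spans θ·d AU: s = 15.2 × 34.412 = 523.06 AU.
= 523.06 × 1.496 × 10⁸ km = 7.8250 × 10^10 km.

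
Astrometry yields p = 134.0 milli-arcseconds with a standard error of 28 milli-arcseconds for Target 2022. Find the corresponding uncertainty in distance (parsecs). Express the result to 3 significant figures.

d = 1/p, so σ_d = σ_p / p².
σ_d = 0.0280 / (0.1340)² = 0.0280 / 0.017956 = 1.5594 pc.

1.56 pc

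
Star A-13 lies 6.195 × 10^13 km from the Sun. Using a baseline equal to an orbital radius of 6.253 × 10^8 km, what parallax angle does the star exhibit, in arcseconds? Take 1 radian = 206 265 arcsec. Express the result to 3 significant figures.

2.08 arcsec

θ ≈ B/d = (6.253 × 10^8) / (6.195 × 10^13) = 1.0094 × 10^-5 rad.
In arcseconds: 1.0094 × 10^-5 × 206265 = 2.082″.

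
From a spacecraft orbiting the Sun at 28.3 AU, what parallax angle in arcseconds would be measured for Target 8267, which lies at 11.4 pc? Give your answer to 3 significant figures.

2.48 arcsec

p (arcsec) = B (AU) / d (pc).
p = 28.3 / 11.4 = 2.4825 arcsec.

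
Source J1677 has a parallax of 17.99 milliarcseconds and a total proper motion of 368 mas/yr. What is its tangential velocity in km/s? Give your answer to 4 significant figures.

d = 1/p = 1/0.01799″ = 55.586 pc.
μ = 368 mas/yr = 0.368 ″/yr.
v_t = 4.74 × μ × d = 4.74 × 0.368 × 55.586 = 96.96 km/s.

96.96 km/s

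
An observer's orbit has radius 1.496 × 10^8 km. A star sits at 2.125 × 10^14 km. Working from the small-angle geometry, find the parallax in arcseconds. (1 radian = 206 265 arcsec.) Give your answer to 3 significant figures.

0.145 arcsec

θ ≈ B/d = (1.496 × 10^8) / (2.125 × 10^14) = 7.0400 × 10^-7 rad.
In arcseconds: 7.0400 × 10^-7 × 206265 = 0.14521″.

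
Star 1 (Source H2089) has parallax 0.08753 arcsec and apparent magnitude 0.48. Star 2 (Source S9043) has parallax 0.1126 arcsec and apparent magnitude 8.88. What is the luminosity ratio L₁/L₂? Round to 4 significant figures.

L₁/L₂ = 3791

d₁ = 1/p₁ = 1/0.08753″ = 11.425 pc; d₂ = 1/p₂ = 1/0.1126″ = 8.881 pc.
M₁ = m₁ − 5 log₁₀ d₁ + 5 = 0.48 − 5.2893 + 5 = 0.1907.
M₂ = 8.88 − 4.7423 + 5 = 9.1377.
L₁/L₂ = 10^(0.4(M₂ − M₁)) = 10^(0.4 × 8.9470) = 10^3.57880 = 3791.4.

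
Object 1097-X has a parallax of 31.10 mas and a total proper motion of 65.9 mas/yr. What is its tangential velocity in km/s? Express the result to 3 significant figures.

d = 1/p = 1/0.03110″ = 32.154 pc.
μ = 65.9 mas/yr = 0.0659 ″/yr.
v_t = 4.74 × μ × d = 4.74 × 0.0659 × 32.154 = 10.044 km/s.

10.0 km/s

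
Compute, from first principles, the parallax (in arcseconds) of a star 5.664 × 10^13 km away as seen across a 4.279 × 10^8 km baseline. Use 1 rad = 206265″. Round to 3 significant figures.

θ ≈ B/d = (4.279 × 10^8) / (5.664 × 10^13) = 7.5547 × 10^-6 rad.
In arcseconds: 7.5547 × 10^-6 × 206265 = 1.5583″.

1.56 arcsec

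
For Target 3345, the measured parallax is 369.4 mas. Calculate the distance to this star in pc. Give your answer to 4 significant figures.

2.707 pc

p = 369.4 mas = 0.3694 arcsec.
d = 1/p = 1/0.3694 = 2.7071 pc.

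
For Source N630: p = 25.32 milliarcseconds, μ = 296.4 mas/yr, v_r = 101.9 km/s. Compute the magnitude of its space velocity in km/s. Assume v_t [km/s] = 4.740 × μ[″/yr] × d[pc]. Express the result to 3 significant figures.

116 km/s

d = 1/p = 1/0.02532″ = 39.494 pc.
μ = 296.4 mas/yr = 0.2964 ″/yr.
v_t = 4.740 μ d = 4.740 × 0.2964 × 39.494 = 55.487 km/s.
v = √(v_r² + v_t²) = √(101.9² + 55.487²) = √13462.4 = 116.03 km/s.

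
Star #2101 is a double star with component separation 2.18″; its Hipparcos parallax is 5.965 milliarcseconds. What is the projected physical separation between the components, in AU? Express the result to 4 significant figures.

365.5 AU

d = 1/p = 1/0.005965″ = 167.64 pc.
At distance d (pc), an angle of θ arcsec spans θ·d AU: s = 2.18 × 167.64 = 365.46 AU.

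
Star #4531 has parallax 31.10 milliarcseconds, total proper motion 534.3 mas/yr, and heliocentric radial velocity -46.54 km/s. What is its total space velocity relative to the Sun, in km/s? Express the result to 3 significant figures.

93.8 km/s

d = 1/p = 1/0.03110″ = 32.154 pc.
μ = 534.3 mas/yr = 0.5343 ″/yr.
v_t = 4.740 μ d = 4.740 × 0.5343 × 32.154 = 81.433 km/s.
v = √(v_r² + v_t²) = √((-46.54)² + 81.433²) = √8797.31 = 93.794 km/s.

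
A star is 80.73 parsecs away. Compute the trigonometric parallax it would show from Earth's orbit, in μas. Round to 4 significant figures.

p = 1/d = 1/80.73 = 0.012387 arcsec.
= 0.012387 × 10⁶ = 12387 μas.

12390 μas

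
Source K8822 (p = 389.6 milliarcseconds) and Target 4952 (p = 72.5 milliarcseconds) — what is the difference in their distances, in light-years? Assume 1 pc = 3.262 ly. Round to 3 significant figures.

36.6 ly

d_A = 1/0.3896″ = 2.5667 pc; d_B = 1/0.07250″ = 13.793 pc.
|d_B − d_A| = |13.793 − 2.5667| = 11.226 pc = 11.226 × 3.262 ly = 36.619 ly.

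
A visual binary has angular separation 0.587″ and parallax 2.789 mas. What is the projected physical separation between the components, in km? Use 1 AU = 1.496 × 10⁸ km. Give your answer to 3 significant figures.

3.15 × 10^10 km

d = 1/p = 1/0.002789″ = 358.55 pc.
At distance d (pc), an angle of θ arcsec spans θ·d AU: s = 0.587 × 358.55 = 210.47 AU.
= 210.47 × 1.496 × 10⁸ km = 3.1486 × 10^10 km.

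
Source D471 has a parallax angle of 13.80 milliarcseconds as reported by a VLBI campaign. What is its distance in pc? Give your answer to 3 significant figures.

p = 13.80 milliarcseconds = 0.01380 arcsec.
d = 1/p = 1/0.01380 = 72.464 pc.

72.5 pc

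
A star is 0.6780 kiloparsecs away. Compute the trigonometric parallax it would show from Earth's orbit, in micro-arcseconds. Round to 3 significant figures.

d = 0.6780 kpc = 678 pc.
p = 1/d = 1/678 = 0.0014749 arcsec.
= 0.0014749 × 10⁶ = 1474.9 μas.

1470 μas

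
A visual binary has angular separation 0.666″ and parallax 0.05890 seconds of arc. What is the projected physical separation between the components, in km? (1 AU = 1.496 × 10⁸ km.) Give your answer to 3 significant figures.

d = 1/p = 1/0.05890″ = 16.978 pc.
At distance d (pc), an angle of θ arcsec spans θ·d AU: s = 0.666 × 16.978 = 11.307 AU.
= 11.307 × 1.496 × 10⁸ km = 1.6915 × 10^9 km.

1.69 × 10^9 km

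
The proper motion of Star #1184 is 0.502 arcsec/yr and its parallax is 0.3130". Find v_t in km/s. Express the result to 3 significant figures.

d = 1/p = 1/0.3130″ = 3.1949 pc.
v_t = 4.74 × μ × d = 4.74 × 0.502 × 3.1949 = 7.6022 km/s.

7.60 km/s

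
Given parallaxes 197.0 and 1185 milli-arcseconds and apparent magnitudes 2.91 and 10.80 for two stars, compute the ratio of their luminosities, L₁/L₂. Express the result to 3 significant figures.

L₁/L₂ = 51800

d₁ = 1/p₁ = 1/0.1970″ = 5.0761 pc; d₂ = 1/p₂ = 1/1.185″ = 0.84388 pc.
M₁ = m₁ − 5 log₁₀ d₁ + 5 = 2.91 − 3.5277 + 5 = 4.3823.
M₂ = 10.80 − (-0.3686) + 5 = 16.1686.
L₁/L₂ = 10^(0.4(M₂ − M₁)) = 10^(0.4 × 11.7863) = 10^4.71452 = 51823.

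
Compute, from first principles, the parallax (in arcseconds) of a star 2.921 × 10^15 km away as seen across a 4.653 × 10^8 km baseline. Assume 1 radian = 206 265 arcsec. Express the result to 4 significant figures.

θ ≈ B/d = (4.653 × 10^8) / (2.921 × 10^15) = 1.5929 × 10^-7 rad.
In arcseconds: 1.5929 × 10^-7 × 206265 = 0.032856″.

0.03286 arcsec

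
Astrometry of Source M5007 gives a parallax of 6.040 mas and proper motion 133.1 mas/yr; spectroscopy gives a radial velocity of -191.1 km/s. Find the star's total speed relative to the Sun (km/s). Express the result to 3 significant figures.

218 km/s

d = 1/p = 1/0.006040″ = 165.56 pc.
μ = 133.1 mas/yr = 0.1331 ″/yr.
v_t = 4.740 μ d = 4.740 × 0.1331 × 165.56 = 104.45 km/s.
v = √(v_r² + v_t²) = √((-191.1)² + 104.45²) = √47429 = 217.78 km/s.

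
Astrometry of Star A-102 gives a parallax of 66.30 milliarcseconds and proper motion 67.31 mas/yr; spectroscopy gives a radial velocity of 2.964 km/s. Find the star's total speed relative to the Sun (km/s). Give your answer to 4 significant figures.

5.652 km/s

d = 1/p = 1/0.06630″ = 15.083 pc.
μ = 67.31 mas/yr = 0.06731 ″/yr.
v_t = 4.740 μ d = 4.740 × 0.06731 × 15.083 = 4.8122 km/s.
v = √(v_r² + v_t²) = √(2.964² + 4.8122²) = √31.9426 = 5.6518 km/s.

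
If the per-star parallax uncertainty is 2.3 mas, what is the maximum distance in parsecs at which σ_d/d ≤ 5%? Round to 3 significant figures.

σ_d/d = σ_p/p, so the condition is σ_p/p ≤ 0.05, i.e. p ≥ σ_p/0.05.
p_min = 2.3/0.05 = 46 mas = 0.046 arcsec.
d_max = 1/p_min = 1/0.046 = 21.739 pc.

21.7 pc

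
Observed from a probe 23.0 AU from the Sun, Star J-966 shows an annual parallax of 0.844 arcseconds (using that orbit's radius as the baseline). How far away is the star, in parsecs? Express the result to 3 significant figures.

With baseline B (in AU) and parallax p (in arcsec), d = B/p parsecs.
d = 23.0 / 0.844 = 27.251 pc.

27.3 pc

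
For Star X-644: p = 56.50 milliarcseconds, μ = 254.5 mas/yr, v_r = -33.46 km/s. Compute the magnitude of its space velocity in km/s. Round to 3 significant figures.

d = 1/p = 1/0.05650″ = 17.699 pc.
μ = 254.5 mas/yr = 0.2545 ″/yr.
v_t = 4.740 μ d = 4.740 × 0.2545 × 17.699 = 21.351 km/s.
v = √(v_r² + v_t²) = √((-33.46)² + 21.351²) = √1575.44 = 39.692 km/s.

39.7 km/s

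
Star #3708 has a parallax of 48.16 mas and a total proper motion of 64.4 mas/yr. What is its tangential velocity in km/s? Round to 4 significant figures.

6.338 km/s

d = 1/p = 1/0.04816″ = 20.764 pc.
μ = 64.4 mas/yr = 0.0644 ″/yr.
v_t = 4.74 × μ × d = 4.74 × 0.0644 × 20.764 = 6.3383 km/s.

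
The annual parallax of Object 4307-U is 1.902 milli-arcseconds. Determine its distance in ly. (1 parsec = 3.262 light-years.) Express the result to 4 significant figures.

p = 1.902 milli-arcseconds = 0.001902 arcsec.
d = 1/p = 1/0.001902 = 525.76 pc.
In light-years: 525.76 × 3.262 = 1715 ly.

1715 ly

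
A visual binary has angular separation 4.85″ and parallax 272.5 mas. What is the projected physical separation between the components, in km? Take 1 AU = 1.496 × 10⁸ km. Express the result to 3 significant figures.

2.66 × 10^9 km

d = 1/p = 1/0.2725″ = 3.6697 pc.
At distance d (pc), an angle of θ arcsec spans θ·d AU: s = 4.85 × 3.6697 = 17.798 AU.
= 17.798 × 1.496 × 10⁸ km = 2.6626 × 10^9 km.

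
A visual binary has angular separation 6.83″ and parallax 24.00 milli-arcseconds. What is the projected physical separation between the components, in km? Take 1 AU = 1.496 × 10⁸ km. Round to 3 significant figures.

4.26 × 10^10 km

d = 1/p = 1/0.02400″ = 41.667 pc.
At distance d (pc), an angle of θ arcsec spans θ·d AU: s = 6.83 × 41.667 = 284.59 AU.
= 284.59 × 1.496 × 10⁸ km = 4.2575 × 10^10 km.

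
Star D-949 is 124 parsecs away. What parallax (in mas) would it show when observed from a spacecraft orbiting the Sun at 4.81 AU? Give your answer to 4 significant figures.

38.79 mas

p (arcsec) = B (AU) / d (pc).
p = 4.81 / 124 = 0.03879 arcsec = 38.79 mas.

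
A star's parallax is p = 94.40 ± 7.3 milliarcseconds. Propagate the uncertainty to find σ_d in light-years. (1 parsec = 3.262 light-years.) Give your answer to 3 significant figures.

2.67 ly

d = 1/p, so σ_d = σ_p / p².
σ_d = 0.00730 / (0.09440)² = 0.00730 / 0.0089114 = 0.81918 pc = 0.81918 × 3.262 ly = 2.6722 ly.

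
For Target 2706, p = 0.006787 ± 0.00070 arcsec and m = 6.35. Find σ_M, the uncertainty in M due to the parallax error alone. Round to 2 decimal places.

σ_M = 0.22 mag

M = m − 5 log₁₀ d + 5 = m + 5 log₁₀ p + 5, so ∂M/∂p = 5/(p ln 10).
σ_M = (5/ln 10) · (σ_p/p) = 2.1715 × 0.00070/0.006787 = 2.1715 × 0.10314 = 0.22397.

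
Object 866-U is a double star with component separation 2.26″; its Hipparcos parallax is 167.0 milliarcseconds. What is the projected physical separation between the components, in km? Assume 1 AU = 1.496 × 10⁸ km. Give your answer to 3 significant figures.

2.02 × 10^9 km

d = 1/p = 1/0.1670″ = 5.988 pc.
At distance d (pc), an angle of θ arcsec spans θ·d AU: s = 2.26 × 5.988 = 13.533 AU.
= 13.533 × 1.496 × 10⁸ km = 2.0245 × 10^9 km.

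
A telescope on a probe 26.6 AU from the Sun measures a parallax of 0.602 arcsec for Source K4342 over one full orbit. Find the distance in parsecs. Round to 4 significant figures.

44.19 pc

With baseline B (in AU) and parallax p (in arcsec), d = B/p parsecs.
d = 26.6 / 0.602 = 44.186 pc.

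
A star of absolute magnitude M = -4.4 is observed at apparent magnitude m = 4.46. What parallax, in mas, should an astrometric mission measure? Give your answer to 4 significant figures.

m − M = 4.46 − (-4.4) = 8.86.
d = 10^((m−M)/5 + 1) = 10^2.772 = 591.56 pc.
p = 1/d = 1/591.56 = 0.0016904 arcsec = 1.6904 mas.

1.690 mas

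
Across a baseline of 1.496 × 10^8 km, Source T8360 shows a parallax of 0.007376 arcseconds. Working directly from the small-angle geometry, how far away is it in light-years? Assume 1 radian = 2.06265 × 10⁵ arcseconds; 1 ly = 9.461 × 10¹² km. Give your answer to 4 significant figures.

442.2 ly

θ = 0.007376″ = 0.007376/206265 = 3.5760 × 10^-8 rad.
d = B/θ = (1.496 × 10^8) / (3.5760 × 10^-8) = 4.1834 × 10^15 km = (4.1834 × 10^15) / (9.461 × 10^12) ly = 442.17 ly.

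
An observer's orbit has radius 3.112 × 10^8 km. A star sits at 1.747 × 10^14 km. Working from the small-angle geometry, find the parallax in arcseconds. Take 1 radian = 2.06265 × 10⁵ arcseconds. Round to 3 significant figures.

θ ≈ B/d = (3.112 × 10^8) / (1.747 × 10^14) = 1.7813 × 10^-6 rad.
In arcseconds: 1.7813 × 10^-6 × 206265 = 0.36742″.

0.367 arcsec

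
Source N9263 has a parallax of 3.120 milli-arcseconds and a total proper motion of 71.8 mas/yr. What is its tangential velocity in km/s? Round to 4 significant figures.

109.1 km/s

d = 1/p = 1/0.003120″ = 320.51 pc.
μ = 71.8 mas/yr = 0.0718 ″/yr.
v_t = 4.74 × μ × d = 4.74 × 0.0718 × 320.51 = 109.08 km/s.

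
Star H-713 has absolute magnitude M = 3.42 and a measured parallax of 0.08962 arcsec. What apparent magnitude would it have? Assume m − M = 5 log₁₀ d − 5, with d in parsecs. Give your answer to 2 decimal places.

d = 1/p = 1/0.08962″ = 11.158 pc.
m − M = 5 log₁₀ d − 5 = 5 log₁₀(11.158) − 5 = 5.2379 − 5 = 0.2379.
m = M + (m − M) = 3.42 + 0.2379 = 3.66.

m = 3.66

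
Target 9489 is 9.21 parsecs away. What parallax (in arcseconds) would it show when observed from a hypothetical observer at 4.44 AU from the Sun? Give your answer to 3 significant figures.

0.482 arcsec

p (arcsec) = B (AU) / d (pc).
p = 4.44 / 9.21 = 0.48208 arcsec.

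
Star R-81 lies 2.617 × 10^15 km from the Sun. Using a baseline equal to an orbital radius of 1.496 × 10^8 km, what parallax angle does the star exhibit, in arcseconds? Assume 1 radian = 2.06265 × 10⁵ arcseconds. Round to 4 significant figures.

0.01179 arcsec

θ ≈ B/d = (1.496 × 10^8) / (2.617 × 10^15) = 5.7165 × 10^-8 rad.
In arcseconds: 5.7165 × 10^-8 × 206265 = 0.011791″.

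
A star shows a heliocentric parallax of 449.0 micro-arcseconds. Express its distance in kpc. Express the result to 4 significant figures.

2.227 kpc

p = 449.0 micro-arcseconds = 0.0004490 arcsec.
d = 1/p = 1/0.0004490 = 2227.2 pc.
= 2.2272 kpc.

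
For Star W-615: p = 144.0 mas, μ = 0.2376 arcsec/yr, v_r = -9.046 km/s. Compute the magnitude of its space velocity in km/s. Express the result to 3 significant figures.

12.0 km/s

d = 1/p = 1/0.1440″ = 6.9444 pc.
v_t = 4.740 μ d = 4.740 × 0.2376 × 6.9444 = 7.8209 km/s.
v = √(v_r² + v_t²) = √((-9.046)² + 7.8209²) = √142.997 = 11.958 km/s.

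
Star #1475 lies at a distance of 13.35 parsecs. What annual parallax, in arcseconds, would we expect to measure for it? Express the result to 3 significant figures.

0.0749 arcsec

p = 1/d = 1/13.35 = 0.074906 arcsec.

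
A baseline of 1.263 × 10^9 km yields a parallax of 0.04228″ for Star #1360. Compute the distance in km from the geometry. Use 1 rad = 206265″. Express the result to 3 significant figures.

θ = 0.04228″ = 0.04228/206265 = 2.0498 × 10^-7 rad.
d = B/θ = (1.263 × 10^9) / (2.0498 × 10^-7) = 6.1616 × 10^15 km.

6.16 × 10^15 km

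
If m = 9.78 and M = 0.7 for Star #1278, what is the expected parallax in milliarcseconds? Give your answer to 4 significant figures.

m − M = 9.78 − 0.7 = 9.08.
d = 10^((m−M)/5 + 1) = 10^2.816 = 654.64 pc.
p = 1/d = 1/654.64 = 0.0015276 arcsec = 1.5276 mas.

1.528 mas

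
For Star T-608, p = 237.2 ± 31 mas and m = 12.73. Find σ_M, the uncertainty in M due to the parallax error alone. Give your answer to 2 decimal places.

M = m − 5 log₁₀ d + 5 = m + 5 log₁₀ p + 5, so ∂M/∂p = 5/(p ln 10).
σ_M = (5/ln 10) · (σ_p/p) = 2.1715 × 31/237.2 = 2.1715 × 0.13069 = 0.28379.

σ_M = 0.28 mag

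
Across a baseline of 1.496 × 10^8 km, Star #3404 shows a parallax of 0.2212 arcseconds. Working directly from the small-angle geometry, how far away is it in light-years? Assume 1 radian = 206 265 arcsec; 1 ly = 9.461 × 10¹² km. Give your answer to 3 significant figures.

θ = 0.2212″ = 0.2212/206265 = 1.0724 × 10^-6 rad.
d = B/θ = (1.496 × 10^8) / (1.0724 × 10^-6) = 1.3950 × 10^14 km = (1.3950 × 10^14) / (9.461 × 10^12) ly = 14.745 ly.

14.7 ly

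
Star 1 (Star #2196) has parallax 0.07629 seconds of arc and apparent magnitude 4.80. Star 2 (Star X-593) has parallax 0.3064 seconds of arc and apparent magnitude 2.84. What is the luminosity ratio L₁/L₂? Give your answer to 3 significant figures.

L₁/L₂ = 2.65

d₁ = 1/p₁ = 1/0.07629″ = 13.108 pc; d₂ = 1/p₂ = 1/0.3064″ = 3.2637 pc.
M₁ = m₁ − 5 log₁₀ d₁ + 5 = 4.80 − 5.5877 + 5 = 4.2123.
M₂ = 2.84 − 2.5686 + 5 = 5.2714.
L₁/L₂ = 10^(0.4(M₂ − M₁)) = 10^(0.4 × 1.0591) = 10^0.42364 = 2.6524.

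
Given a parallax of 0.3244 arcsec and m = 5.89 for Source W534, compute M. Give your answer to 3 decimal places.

M = 8.445

d = 1/p = 1/0.3244″ = 3.0826 pc.
m − M = 5 log₁₀(3.0826) − 5 = 2.4446 − 5 = -2.5554.
M = m − (m − M) = 5.89 − (-2.5554) = 8.445.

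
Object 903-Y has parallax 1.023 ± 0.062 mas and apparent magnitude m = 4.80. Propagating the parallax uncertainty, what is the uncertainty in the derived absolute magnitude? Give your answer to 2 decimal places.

σ_M = 0.13 mag

M = m − 5 log₁₀ d + 5 = m + 5 log₁₀ p + 5, so ∂M/∂p = 5/(p ln 10).
σ_M = (5/ln 10) · (σ_p/p) = 2.1715 × 0.062/1.023 = 2.1715 × 0.060606 = 0.13161.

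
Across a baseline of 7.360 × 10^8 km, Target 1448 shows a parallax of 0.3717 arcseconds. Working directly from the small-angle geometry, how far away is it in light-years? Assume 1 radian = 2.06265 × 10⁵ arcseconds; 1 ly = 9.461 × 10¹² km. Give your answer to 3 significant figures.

43.2 ly

θ = 0.3717″ = 0.3717/206265 = 1.8021 × 10^-6 rad.
d = B/θ = (7.360 × 10^8) / (1.8021 × 10^-6) = 4.0841 × 10^14 km = (4.0841 × 10^14) / (9.461 × 10^12) ly = 43.168 ly.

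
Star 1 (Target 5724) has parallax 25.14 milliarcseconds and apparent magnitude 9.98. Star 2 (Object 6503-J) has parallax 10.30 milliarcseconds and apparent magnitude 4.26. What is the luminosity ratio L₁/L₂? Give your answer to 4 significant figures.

L₁/L₂ = 0.0008649

d₁ = 1/p₁ = 1/0.02514″ = 39.777 pc; d₂ = 1/p₂ = 1/0.01030″ = 97.087 pc.
M₁ = m₁ − 5 log₁₀ d₁ + 5 = 9.98 − 7.9982 + 5 = 6.9818.
M₂ = 4.26 − 9.9358 + 5 = -0.6758.
L₁/L₂ = 10^(0.4(M₂ − M₁)) = 10^(0.4 × (-7.6576)) = 10^(-3.06304) = 0.00086489.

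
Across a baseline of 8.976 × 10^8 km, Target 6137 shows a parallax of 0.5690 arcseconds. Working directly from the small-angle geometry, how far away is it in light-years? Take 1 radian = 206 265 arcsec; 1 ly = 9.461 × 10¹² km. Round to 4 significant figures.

34.39 ly

θ = 0.5690″ = 0.5690/206265 = 2.7586 × 10^-6 rad.
d = B/θ = (8.976 × 10^8) / (2.7586 × 10^-6) = 3.2538 × 10^14 km = (3.2538 × 10^14) / (9.461 × 10^12) ly = 34.392 ly.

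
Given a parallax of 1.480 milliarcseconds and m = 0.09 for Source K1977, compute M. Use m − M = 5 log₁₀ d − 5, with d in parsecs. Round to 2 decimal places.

d = 1/p = 1/0.001480″ = 675.68 pc.
m − M = 5 log₁₀(675.68) − 5 = 14.1487 − 5 = 9.1487.
M = m − (m − M) = 0.09 − 9.1487 = -9.06.

M = -9.06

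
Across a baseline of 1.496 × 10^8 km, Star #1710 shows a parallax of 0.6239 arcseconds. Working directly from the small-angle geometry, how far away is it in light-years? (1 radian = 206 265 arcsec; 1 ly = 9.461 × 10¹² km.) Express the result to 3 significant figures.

θ = 0.6239″ = 0.6239/206265 = 3.0247 × 10^-6 rad.
d = B/θ = (1.496 × 10^8) / (3.0247 × 10^-6) = 4.9459 × 10^13 km = (4.9459 × 10^13) / (9.461 × 10^12) ly = 5.2277 ly.

5.23 ly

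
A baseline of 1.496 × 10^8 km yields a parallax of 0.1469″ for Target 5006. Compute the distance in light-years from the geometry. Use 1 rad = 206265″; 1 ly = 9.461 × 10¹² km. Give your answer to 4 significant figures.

θ = 0.1469″ = 0.1469/206265 = 7.1219 × 10^-7 rad.
d = B/θ = (1.496 × 10^8) / (7.1219 × 10^-7) = 2.1006 × 10^14 km = (2.1006 × 10^14) / (9.461 × 10^12) ly = 22.203 ly.

22.20 ly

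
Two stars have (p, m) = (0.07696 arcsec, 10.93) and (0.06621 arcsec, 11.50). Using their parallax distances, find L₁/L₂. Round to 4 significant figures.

L₁/L₂ = 1.251

d₁ = 1/p₁ = 1/0.07696″ = 12.994 pc; d₂ = 1/p₂ = 1/0.06621″ = 15.103 pc.
M₁ = m₁ − 5 log₁₀ d₁ + 5 = 10.93 − 5.5687 + 5 = 10.3613.
M₂ = 11.50 − 5.8953 + 5 = 10.6047.
L₁/L₂ = 10^(0.4(M₂ − M₁)) = 10^(0.4 × 0.2434) = 10^0.09736 = 1.2513.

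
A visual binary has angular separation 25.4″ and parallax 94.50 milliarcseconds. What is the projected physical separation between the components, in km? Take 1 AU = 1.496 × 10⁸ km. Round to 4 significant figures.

d = 1/p = 1/0.09450″ = 10.582 pc.
At distance d (pc), an angle of θ arcsec spans θ·d AU: s = 25.4 × 10.582 = 268.78 AU.
= 268.78 × 1.496 × 10⁸ km = 4.0209 × 10^10 km.

4.021 × 10^10 km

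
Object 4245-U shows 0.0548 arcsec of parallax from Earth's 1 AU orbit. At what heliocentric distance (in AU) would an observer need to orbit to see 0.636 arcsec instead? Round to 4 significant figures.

11.61 AU

Parallax scales linearly with baseline: p ∝ B, so B = p_target / p_Earth × 1 AU.
B = 0.636 / 0.0548 = 11.606 AU.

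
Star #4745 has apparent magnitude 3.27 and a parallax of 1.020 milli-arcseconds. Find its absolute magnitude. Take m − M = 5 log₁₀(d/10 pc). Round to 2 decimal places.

M = -6.69

d = 1/p = 1/0.001020″ = 980.39 pc.
m − M = 5 log₁₀(980.39) − 5 = 14.9570 − 5 = 9.9570.
M = m − (m − M) = 3.27 − 9.9570 = -6.69.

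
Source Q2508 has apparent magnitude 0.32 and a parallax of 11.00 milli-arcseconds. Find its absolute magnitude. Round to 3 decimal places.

M = -4.473

d = 1/p = 1/0.01100″ = 90.909 pc.
m − M = 5 log₁₀(90.909) − 5 = 9.7930 − 5 = 4.7930.
M = m − (m − M) = 0.32 − 4.7930 = -4.473.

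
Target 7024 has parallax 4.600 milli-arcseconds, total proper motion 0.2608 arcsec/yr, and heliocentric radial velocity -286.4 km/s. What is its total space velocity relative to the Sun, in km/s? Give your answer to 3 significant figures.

d = 1/p = 1/0.004600″ = 217.39 pc.
v_t = 4.740 μ d = 4.740 × 0.2608 × 217.39 = 268.74 km/s.
v = √(v_r² + v_t²) = √((-286.4)² + 268.74²) = √154246 = 392.74 km/s.

393 km/s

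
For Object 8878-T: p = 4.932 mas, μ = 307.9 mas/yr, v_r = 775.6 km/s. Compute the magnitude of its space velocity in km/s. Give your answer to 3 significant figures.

d = 1/p = 1/0.004932″ = 202.76 pc.
μ = 307.9 mas/yr = 0.3079 ″/yr.
v_t = 4.740 μ d = 4.740 × 0.3079 × 202.76 = 295.92 km/s.
v = √(v_r² + v_t²) = √(775.6² + 295.92²) = √689124 = 830.13 km/s.

830 km/s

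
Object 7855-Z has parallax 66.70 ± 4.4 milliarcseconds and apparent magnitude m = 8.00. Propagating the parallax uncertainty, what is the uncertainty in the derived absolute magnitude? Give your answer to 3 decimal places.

M = m − 5 log₁₀ d + 5 = m + 5 log₁₀ p + 5, so ∂M/∂p = 5/(p ln 10).
σ_M = (5/ln 10) · (σ_p/p) = 2.1715 × 4.4/66.70 = 2.1715 × 0.065967 = 0.14325.

σ_M = 0.143 mag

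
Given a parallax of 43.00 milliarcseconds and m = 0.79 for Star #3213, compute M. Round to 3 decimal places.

d = 1/p = 1/0.04300″ = 23.256 pc.
m − M = 5 log₁₀(23.256) − 5 = 6.8327 − 5 = 1.8327.
M = m − (m − M) = 0.79 − 1.8327 = -1.043.

M = -1.043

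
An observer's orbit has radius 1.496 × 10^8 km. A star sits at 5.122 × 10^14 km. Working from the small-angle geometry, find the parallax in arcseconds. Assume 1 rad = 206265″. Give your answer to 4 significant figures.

θ ≈ B/d = (1.496 × 10^8) / (5.122 × 10^14) = 2.9207 × 10^-7 rad.
In arcseconds: 2.9207 × 10^-7 × 206265 = 0.060244″.

0.06024 arcsec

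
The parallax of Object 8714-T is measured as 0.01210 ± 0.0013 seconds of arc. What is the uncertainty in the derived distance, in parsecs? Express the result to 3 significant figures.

8.88 pc

d = 1/p, so σ_d = σ_p / p².
σ_d = 0.00130 / (0.01210)² = 0.00130 / 0.00014641 = 8.8792 pc.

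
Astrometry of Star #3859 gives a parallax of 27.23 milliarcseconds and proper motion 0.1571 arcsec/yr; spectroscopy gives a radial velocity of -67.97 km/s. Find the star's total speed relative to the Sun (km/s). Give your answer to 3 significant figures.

73.3 km/s

d = 1/p = 1/0.02723″ = 36.724 pc.
v_t = 4.740 μ d = 4.740 × 0.1571 × 36.724 = 27.347 km/s.
v = √(v_r² + v_t²) = √((-67.97)² + 27.347²) = √5367.78 = 73.265 km/s.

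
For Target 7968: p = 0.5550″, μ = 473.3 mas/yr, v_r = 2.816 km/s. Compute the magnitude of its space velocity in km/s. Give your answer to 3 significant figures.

4.93 km/s

d = 1/p = 1/0.5550″ = 1.8018 pc.
μ = 473.3 mas/yr = 0.4733 ″/yr.
v_t = 4.740 μ d = 4.740 × 0.4733 × 1.8018 = 4.0422 km/s.
v = √(v_r² + v_t²) = √(2.816² + 4.0422²) = √24.2692 = 4.9264 km/s.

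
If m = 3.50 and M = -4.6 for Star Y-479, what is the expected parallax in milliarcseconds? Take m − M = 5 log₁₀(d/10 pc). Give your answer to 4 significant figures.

m − M = 3.50 − (-4.6) = 8.10.
d = 10^((m−M)/5 + 1) = 10^2.620 = 416.87 pc.
p = 1/d = 1/416.87 = 0.0023988 arcsec = 2.3988 mas.

2.399 mas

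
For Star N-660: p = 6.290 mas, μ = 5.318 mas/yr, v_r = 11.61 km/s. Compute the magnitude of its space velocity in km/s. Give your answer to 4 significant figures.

d = 1/p = 1/0.006290″ = 158.98 pc.
μ = 5.318 mas/yr = 0.005318 ″/yr.
v_t = 4.740 μ d = 4.740 × 0.005318 × 158.98 = 4.0075 km/s.
v = √(v_r² + v_t²) = √(11.61² + 4.0075²) = √150.852 = 12.282 km/s.

12.28 km/s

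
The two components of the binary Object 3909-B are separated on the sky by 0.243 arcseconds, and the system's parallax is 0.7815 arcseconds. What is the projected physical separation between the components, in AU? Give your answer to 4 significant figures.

0.3109 AU

d = 1/p = 1/0.7815″ = 1.2796 pc.
At distance d (pc), an angle of θ arcsec spans θ·d AU: s = 0.243 × 1.2796 = 0.31094 AU.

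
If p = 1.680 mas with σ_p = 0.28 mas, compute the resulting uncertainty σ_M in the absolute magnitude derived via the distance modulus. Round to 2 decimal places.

M = m − 5 log₁₀ d + 5 = m + 5 log₁₀ p + 5, so ∂M/∂p = 5/(p ln 10).
σ_M = (5/ln 10) · (σ_p/p) = 2.1715 × 0.28/1.680 = 2.1715 × 0.16667 = 0.36192.

σ_M = 0.36 mag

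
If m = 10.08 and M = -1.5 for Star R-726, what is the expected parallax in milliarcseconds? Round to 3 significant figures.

m − M = 10.08 − (-1.5) = 11.58.
d = 10^((m−M)/5 + 1) = 10^3.316 = 2070.1 pc.
p = 1/d = 1/2070.1 = 0.00048307 arcsec = 0.48307 mas.

0.483 mas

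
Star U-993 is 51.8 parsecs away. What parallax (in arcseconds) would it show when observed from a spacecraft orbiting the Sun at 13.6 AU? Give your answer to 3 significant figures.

0.263 arcsec

p (arcsec) = B (AU) / d (pc).
p = 13.6 / 51.8 = 0.26255 arcsec.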